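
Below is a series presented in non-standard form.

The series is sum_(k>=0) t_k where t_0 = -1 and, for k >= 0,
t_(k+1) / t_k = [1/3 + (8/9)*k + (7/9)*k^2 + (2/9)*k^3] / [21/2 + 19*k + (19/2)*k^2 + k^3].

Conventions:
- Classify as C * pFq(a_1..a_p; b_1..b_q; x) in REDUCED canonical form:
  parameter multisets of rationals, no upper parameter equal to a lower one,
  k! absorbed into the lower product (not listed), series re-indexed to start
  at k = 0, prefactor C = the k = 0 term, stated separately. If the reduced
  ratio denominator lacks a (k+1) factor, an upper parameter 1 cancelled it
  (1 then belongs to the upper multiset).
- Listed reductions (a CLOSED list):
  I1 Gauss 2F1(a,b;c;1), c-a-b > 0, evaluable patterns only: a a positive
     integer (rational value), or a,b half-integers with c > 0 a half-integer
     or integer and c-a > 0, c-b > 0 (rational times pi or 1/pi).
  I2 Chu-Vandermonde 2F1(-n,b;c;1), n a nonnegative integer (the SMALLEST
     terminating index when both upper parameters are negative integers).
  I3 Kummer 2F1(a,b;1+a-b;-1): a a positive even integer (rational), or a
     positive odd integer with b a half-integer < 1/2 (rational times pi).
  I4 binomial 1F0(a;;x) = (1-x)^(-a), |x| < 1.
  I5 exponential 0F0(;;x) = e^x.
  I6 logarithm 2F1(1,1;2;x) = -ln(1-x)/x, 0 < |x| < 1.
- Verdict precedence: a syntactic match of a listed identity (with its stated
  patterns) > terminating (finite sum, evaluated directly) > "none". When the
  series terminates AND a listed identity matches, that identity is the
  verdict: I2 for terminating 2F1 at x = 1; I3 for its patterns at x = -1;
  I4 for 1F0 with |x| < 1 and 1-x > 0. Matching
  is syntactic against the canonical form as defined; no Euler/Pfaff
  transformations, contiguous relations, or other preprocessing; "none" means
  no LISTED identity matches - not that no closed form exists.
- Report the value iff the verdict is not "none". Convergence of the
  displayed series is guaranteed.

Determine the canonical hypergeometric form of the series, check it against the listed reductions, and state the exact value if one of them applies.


Key step: from the first term -1: cancel k + 3/2 from the displayed ratio first; then C = -1, x = 2/9.
Step ratio: r(k) = (2/9) * (k+1) (k+1) / [(k+7) (k+1)] - rational; roots negated = parameters, x = (2/9), C = -1.

This is -1 * 2F1(1, 1; 7; 2/9) in reduced canonical form. Verdict: none here - no I1-I6 shape fits x = 2/9 with lower {7}.


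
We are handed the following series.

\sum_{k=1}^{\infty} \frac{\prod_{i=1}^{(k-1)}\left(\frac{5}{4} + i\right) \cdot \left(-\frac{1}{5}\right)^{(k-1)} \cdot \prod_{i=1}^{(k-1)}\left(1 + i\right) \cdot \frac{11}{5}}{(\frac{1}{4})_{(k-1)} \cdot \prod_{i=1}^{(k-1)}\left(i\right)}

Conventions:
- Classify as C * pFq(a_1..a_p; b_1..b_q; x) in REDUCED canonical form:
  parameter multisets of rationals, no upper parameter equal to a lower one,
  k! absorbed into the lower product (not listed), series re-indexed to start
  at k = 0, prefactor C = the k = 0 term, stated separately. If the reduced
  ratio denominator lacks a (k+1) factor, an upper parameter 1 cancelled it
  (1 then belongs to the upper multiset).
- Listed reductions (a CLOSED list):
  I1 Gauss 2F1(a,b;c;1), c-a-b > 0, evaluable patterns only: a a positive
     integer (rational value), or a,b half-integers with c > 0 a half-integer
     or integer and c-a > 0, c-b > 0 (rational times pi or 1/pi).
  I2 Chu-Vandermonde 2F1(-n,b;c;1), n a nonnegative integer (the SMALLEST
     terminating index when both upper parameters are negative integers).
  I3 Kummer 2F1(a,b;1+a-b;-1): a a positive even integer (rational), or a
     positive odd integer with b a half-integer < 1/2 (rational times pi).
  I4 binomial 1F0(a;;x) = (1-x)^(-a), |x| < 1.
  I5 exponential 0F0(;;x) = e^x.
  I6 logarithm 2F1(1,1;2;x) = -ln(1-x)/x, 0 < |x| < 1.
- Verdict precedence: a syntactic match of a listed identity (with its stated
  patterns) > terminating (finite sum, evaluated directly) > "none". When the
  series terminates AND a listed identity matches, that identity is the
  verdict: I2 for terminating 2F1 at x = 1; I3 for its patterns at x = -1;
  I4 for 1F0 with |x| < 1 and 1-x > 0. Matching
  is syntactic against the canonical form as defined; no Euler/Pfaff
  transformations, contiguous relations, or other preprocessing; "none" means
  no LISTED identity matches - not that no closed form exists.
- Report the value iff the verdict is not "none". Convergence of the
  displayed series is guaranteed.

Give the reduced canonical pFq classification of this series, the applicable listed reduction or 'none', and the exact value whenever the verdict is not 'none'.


x = -\frac{1}{5} here; the reduced form reads 2F1, upper {2, \frac{9}{4}}, lower {\frac{1}{4}}, C = \frac{11}{5}. Verdict: none. Every listed pattern misses the 2F1 form at -\frac{1}{5}, upper {2, \frac{9}{4}}.

First insight: t_0 being \frac{11}{5}, the running product (C = 11/5, x = -1/5) telescopes to a rising factorial.
Step ratio: r(k) = -\frac{1}{5} * (k+2) (k+\frac{9}{4}) / [(k+\frac{1}{4}) (k+1)] - rational in k, leading ratio -\frac{1}{5}; with t_0 = \frac{11}{5}, classification follows.


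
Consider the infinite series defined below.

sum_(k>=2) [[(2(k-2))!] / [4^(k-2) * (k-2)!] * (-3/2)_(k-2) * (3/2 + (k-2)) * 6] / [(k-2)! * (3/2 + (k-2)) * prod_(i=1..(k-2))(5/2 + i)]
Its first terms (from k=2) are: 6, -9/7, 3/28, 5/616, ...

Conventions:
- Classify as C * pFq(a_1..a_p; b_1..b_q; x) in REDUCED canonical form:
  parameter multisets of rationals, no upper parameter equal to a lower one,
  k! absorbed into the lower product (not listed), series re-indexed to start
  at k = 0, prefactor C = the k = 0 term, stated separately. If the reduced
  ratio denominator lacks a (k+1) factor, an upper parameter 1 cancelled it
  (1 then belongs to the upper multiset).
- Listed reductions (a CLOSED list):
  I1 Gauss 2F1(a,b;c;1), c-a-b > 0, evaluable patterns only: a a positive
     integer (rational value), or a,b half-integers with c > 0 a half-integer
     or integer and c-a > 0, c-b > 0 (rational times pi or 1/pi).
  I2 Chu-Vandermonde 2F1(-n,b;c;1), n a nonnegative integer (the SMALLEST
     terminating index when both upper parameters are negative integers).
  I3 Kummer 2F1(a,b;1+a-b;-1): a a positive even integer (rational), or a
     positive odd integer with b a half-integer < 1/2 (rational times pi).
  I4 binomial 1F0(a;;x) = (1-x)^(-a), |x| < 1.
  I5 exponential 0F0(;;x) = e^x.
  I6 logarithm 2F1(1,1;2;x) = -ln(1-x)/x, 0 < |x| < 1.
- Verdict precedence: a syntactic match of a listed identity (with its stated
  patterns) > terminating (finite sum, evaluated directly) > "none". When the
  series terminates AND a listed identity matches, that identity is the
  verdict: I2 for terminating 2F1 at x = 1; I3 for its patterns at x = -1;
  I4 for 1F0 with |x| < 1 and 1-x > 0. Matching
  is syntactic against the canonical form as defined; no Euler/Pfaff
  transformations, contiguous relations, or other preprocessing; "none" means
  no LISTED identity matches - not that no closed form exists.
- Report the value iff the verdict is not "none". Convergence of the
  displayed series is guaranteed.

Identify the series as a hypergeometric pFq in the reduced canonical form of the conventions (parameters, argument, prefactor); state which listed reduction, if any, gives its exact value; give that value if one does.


Prefactor 6, argument 1: 2F1 with upper {-3/2, 1/2} over lower {7/2}. Verdict (x = 1): the half-integer Gauss pattern (I1) applies (x = 1; upper {-3/2, 1/2} half-integers, c = 7/2 in the evaluable pattern). Exact value: (1575/1024) * pi.

The tell: t_0 being 6, the lower running product (prefactor 6) is a rising factorial.
Term ratio: r(k) = 1 * (k-3/2) (k+1/2) / [(k+7/2) (k+1)] - rational in k, leading ratio 1; with t_0 = 6, classification follows.


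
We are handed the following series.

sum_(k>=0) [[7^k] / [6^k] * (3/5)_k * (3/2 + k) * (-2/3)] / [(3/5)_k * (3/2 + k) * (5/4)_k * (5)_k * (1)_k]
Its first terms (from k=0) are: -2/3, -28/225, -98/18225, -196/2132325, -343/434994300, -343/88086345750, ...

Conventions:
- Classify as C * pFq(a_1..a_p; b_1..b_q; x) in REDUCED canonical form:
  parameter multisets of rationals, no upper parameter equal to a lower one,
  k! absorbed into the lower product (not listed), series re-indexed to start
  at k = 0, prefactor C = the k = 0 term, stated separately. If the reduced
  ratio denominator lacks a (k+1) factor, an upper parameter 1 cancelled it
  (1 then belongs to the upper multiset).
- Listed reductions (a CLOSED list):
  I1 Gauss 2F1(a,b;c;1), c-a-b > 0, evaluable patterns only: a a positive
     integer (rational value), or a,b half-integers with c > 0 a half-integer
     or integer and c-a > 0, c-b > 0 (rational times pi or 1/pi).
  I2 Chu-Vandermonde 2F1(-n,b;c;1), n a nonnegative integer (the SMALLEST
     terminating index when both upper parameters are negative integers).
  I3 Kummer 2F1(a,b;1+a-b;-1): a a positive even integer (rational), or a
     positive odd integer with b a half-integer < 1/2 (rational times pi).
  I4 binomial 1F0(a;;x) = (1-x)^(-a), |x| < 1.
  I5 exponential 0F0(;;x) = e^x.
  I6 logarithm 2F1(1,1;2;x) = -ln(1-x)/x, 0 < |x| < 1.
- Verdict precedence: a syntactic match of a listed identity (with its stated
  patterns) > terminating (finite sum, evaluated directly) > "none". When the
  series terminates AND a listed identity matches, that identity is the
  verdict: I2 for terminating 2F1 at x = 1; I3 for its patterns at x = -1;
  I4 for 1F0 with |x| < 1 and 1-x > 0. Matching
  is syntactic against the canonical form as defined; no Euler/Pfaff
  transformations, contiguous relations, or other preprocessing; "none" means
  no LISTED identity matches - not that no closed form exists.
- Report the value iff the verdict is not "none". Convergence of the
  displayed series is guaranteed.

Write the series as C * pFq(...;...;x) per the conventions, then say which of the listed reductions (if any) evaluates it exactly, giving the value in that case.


The tell: x = (7/6) and k + 3/2 divides numerator and denominator alike; C = -2/3 after cancelling.
Consecutive-term ratio: r(k) = (7/6) * 1 / [(k+5/4) (k+5) (k+1)] - rational in k, leading ratio (7/6); with t_0 = -2/3, classification follows.

Canonical form: C = -2/3 times 0F2 with upper {-}, lower {5/4, 5}, x = 7/6. Verdict: none. A 0F2 with upper {-} fits none of I1-I6 at x = 7/6; the sum runs forever.


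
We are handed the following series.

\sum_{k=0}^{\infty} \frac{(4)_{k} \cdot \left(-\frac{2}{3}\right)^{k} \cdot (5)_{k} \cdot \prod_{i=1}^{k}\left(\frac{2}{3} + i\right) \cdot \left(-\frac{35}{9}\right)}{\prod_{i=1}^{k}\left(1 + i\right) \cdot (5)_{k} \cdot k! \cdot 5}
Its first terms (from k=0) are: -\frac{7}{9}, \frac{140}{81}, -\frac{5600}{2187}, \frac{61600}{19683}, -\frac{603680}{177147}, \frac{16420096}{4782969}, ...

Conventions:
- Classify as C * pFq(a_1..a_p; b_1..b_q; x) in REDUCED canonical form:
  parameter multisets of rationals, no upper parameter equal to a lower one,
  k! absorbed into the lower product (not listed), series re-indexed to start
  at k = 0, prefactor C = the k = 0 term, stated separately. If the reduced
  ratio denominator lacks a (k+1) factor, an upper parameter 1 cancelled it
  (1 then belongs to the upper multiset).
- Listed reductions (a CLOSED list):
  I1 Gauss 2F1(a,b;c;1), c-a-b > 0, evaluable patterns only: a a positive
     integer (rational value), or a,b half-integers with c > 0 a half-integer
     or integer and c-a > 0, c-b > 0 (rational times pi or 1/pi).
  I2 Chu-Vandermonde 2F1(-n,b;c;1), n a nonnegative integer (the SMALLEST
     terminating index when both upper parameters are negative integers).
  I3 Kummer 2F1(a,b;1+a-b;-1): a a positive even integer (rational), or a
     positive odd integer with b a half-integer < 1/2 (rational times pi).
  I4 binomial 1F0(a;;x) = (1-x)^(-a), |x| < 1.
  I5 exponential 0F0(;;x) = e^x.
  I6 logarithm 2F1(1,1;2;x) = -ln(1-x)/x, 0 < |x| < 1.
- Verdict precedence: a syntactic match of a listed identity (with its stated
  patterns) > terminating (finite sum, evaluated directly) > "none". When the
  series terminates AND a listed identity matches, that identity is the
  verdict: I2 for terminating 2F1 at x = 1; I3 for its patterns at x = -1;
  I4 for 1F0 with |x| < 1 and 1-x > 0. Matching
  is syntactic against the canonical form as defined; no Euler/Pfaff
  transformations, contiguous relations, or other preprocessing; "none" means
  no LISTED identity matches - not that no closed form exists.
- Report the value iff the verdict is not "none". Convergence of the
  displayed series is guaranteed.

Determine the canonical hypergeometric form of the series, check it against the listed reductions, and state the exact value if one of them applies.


First insight: from the first term -\frac{7}{9}: the parameter 5 appears in both the upper and lower lists and cancels.
Consecutive-term ratio: r(k) = -\frac{2}{3} * (k+\frac{5}{3}) (k+4) / [(k+2) (k+1)] - rational; roots negated = parameters, x = -\frac{2}{3}, C = -\frac{7}{9}.

This is -\frac{7}{9} * 2F1(\frac{5}{3}, 4; 2; -\frac{2}{3}) in reduced canonical form. Verdict: none (x = -\frac{2}{3}): each listed identity misses the multisets {\frac{5}{3}, 4} ; {2}.


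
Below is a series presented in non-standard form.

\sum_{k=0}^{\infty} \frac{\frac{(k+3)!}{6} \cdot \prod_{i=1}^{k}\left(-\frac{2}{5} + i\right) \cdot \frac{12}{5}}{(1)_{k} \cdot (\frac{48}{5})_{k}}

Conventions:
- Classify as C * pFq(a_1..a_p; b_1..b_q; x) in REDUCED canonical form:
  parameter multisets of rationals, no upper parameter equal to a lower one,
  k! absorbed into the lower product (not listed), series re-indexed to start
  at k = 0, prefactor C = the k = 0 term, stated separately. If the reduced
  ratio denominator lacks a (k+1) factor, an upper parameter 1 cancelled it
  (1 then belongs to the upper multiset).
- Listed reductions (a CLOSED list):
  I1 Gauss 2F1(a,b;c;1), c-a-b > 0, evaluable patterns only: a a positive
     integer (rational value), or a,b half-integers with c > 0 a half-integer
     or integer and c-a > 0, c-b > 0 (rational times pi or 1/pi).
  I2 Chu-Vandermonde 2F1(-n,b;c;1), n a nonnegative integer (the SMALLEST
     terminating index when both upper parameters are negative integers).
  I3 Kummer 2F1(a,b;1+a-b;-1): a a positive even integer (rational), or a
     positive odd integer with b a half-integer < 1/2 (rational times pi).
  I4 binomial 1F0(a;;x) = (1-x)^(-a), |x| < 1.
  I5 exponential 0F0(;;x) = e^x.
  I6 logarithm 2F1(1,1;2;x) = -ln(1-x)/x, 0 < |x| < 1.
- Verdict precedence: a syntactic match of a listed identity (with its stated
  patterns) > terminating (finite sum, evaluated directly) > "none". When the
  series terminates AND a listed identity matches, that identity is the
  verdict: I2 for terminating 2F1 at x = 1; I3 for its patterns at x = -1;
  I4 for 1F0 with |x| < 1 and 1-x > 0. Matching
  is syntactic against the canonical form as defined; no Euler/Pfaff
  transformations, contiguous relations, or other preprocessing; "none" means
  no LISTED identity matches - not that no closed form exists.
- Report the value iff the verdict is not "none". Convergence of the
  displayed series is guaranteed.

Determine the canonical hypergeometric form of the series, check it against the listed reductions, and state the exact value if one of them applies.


Key step: t_0 = \frac{12}{5} here, and (1)_k (C = 12/5) is k! itself.
Consecutive-term ratio: r(k) = 1 * (k+\frac{3}{5}) (k+4) / [(k+\frac{48}{5}) (k+1)] - rational in k, leading ratio 1; with t_0 = \frac{12}{5}, classification follows.

Reduced: x = 1, 2F1, upper = {\frac{3}{5}, 4}, lower = {\frac{48}{5}}, C = \frac{12}{5}. Verdict (x = 1): Gauss's theorem (I1) applies (x = 1: the Gamma ratio telescopes since c-a-b = 5 > 0 and a = 4 in Z>0). Sum: \frac{53922}{15625}.


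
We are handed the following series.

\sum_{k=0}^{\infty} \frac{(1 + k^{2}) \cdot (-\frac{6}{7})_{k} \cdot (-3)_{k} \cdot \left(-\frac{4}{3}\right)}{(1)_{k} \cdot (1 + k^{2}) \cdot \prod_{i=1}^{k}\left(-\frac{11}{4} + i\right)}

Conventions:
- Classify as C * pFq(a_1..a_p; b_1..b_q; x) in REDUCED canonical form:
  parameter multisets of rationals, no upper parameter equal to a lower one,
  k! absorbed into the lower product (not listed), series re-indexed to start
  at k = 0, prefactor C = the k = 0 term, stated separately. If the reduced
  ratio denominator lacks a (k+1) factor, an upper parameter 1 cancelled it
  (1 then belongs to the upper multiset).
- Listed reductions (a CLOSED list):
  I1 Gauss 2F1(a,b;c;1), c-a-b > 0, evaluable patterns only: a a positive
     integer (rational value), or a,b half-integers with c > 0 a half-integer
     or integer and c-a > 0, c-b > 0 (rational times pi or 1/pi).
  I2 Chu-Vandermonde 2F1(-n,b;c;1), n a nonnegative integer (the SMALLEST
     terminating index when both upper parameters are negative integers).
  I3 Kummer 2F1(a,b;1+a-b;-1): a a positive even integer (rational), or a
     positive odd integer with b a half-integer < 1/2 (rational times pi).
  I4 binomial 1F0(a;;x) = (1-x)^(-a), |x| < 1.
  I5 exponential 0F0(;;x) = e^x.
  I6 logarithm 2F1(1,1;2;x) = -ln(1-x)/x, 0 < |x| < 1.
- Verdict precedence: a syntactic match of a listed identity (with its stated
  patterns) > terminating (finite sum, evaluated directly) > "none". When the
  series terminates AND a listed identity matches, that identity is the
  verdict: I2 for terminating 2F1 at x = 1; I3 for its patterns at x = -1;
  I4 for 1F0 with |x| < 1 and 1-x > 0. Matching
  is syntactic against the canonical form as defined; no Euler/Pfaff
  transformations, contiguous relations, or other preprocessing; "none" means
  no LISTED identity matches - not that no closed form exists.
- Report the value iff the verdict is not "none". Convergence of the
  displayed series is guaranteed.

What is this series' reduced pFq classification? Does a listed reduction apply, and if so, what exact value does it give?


Classification (C = -\frac{4}{3}): 2F1 with upper {-3, -\frac{6}{7}}, lower {-\frac{7}{4}}, argument x = 1. Verdict: Vandermonde's identity (I2) applies (terminating 2F1 at x = 1 with n = 3, b = -6/7, c = -\frac{7}{4}). Exact value: \frac{3100}{7203}.

The tell: t_0 being -\frac{4}{3}, the lower running product (C = -4/3) is a rising factorial.
Adjacent-term ratio: r(k) = 1 * (k-3) (k-\frac{6}{7}) / [(k-\frac{7}{4}) (k+1)] - rational in k. x = 1; t_0 = -\frac{4}{3}; negate the roots.


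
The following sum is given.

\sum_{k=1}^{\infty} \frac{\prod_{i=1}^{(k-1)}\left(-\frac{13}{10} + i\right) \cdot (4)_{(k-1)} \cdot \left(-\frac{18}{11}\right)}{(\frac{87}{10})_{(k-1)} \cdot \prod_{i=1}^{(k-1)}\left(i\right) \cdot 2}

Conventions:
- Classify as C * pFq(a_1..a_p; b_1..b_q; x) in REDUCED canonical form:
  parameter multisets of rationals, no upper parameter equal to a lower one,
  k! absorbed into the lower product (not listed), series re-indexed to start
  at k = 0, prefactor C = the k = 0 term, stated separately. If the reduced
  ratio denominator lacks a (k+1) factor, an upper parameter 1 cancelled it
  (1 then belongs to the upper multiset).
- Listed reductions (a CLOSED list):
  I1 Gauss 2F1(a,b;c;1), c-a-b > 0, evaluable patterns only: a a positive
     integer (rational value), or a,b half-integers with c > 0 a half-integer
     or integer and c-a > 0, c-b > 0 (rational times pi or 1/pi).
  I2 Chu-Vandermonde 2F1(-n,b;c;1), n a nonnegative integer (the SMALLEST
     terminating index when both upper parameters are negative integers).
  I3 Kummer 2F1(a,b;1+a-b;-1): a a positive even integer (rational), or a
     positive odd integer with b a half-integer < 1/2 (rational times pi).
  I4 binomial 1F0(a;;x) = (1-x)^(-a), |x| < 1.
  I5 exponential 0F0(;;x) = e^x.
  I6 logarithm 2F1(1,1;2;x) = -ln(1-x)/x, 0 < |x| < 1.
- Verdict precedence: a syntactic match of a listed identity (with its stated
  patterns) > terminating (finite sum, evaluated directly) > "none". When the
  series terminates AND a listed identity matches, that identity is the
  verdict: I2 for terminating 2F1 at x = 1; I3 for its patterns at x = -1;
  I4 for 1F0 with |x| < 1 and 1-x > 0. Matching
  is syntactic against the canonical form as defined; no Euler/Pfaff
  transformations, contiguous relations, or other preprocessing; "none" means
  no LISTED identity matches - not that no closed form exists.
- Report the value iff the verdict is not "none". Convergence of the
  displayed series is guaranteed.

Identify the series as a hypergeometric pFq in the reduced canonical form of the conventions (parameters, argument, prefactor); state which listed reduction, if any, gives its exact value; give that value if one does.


Reduced: x = 1, 2F1, upper = {-\frac{3}{10}, 4}, lower = {\frac{87}{10}}, C = -\frac{9}{11}. Verdict (x = 1): Gauss (I1, integer-parameter pattern) applies (x = 1: the Gamma ratio telescopes since c-a-b = 5 > 0 and a = 4 in Z>0). Sum: -\frac{538479}{800000}.

Key observation: from the first term -\frac{9}{11}: the constant factors (prefactor -9/11) combine into one prefactor.
Ratio: r(k) = 1 * (k-\frac{3}{10}) (k+4) / [(k+\frac{87}{10}) (k+1)] ; factor over Q: parameters, x = 1, and C = -\frac{9}{11}.


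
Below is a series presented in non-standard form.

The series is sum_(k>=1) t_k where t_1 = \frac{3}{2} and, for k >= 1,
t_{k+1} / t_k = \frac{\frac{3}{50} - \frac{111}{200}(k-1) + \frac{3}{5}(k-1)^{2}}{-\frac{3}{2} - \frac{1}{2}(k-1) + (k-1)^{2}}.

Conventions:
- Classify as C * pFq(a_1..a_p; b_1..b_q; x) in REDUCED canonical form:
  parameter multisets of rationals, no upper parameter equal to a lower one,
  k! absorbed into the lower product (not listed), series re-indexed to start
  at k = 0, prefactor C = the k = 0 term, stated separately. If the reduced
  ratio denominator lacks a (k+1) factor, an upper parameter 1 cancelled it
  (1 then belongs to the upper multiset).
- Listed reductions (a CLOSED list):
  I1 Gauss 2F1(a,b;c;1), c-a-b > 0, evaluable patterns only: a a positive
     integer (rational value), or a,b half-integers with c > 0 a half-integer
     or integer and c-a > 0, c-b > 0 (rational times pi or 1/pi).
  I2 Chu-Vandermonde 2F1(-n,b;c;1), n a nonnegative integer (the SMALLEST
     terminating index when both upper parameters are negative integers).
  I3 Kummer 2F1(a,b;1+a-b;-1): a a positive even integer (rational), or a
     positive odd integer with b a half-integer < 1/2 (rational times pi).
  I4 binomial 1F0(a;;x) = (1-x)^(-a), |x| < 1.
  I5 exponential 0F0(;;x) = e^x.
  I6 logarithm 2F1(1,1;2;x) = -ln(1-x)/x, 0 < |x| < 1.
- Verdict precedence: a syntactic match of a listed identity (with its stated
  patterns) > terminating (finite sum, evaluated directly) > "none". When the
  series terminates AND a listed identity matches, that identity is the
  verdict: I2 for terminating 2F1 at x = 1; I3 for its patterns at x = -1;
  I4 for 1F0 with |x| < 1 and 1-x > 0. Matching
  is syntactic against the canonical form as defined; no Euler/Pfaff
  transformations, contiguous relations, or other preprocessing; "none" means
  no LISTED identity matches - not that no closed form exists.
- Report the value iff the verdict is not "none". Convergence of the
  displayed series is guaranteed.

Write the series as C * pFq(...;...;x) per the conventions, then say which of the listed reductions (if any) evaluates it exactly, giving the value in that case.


Prefactor \frac{3}{2}, argument \frac{3}{5}: 2F1 with upper {-\frac{4}{5}, -\frac{1}{8}} over lower {-\frac{3}{2}}. Verdict: none. Every listed pattern misses the 2F1 form at \frac{3}{5}, upper {-\frac{4}{5}, -\frac{1}{8}}.

Key observation: from the first term \frac{3}{2}: the expanded ratio factors over Q; C = 3/2, x = 3/5, roots give parameters.
Adjacent-term ratio: r(k) = \frac{3}{5} * (k-\frac{4}{5}) (k-\frac{1}{8}) / [(k-\frac{3}{2}) (k+1)] ; factor over Q: parameters, x = \frac{3}{5}, and C = \frac{3}{2}.


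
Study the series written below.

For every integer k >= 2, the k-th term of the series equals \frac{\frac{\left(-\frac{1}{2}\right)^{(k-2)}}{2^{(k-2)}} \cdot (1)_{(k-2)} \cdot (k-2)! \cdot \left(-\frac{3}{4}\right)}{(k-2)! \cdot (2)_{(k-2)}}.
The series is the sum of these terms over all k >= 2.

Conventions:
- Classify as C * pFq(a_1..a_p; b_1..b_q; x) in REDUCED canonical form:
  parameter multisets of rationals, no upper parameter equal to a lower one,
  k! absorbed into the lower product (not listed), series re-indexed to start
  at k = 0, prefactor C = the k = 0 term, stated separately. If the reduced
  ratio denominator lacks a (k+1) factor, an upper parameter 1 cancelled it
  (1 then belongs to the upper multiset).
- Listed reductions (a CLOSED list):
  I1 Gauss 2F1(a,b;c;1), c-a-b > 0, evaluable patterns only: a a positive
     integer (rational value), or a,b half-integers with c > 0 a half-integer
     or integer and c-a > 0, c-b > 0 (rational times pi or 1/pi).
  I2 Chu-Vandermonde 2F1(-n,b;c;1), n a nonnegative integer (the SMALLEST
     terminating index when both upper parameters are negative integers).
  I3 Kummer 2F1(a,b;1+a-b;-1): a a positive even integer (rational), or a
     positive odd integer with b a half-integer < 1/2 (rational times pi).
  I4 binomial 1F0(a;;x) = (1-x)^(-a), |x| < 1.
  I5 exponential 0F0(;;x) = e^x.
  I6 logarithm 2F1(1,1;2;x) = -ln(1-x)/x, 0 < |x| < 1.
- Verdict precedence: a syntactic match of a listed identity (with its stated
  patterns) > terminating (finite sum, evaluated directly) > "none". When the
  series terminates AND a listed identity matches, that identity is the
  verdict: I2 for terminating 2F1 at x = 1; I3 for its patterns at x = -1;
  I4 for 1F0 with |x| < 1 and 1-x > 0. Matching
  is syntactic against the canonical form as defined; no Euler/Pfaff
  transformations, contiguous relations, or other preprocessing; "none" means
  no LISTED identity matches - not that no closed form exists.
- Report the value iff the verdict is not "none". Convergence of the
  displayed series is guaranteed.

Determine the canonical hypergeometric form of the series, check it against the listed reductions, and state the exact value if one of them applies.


Key observation: from the first term -\frac{3}{4}: the two k-th powers (C = -3/4) combine into one argument.
Consecutive-term ratio: r(k) = -\frac{1}{4} * (k+1) (k+1) / [(k+2) (k+1)] ; factor over Q: parameters, x = -\frac{1}{4}, and C = -\frac{3}{4}.

Classification (C = -\frac{3}{4}): 2F1 with upper {1, 1}, lower {2}, argument x = -\frac{1}{4}. Verdict at x = -\frac{1}{4}: the logarithmic series (I6) matches (the logarithm: parameters (1,1;2), x = -\frac{1}{4}). Exact value: \left(-3\right) \cdot \ln\left(\frac{5}{4}\right).


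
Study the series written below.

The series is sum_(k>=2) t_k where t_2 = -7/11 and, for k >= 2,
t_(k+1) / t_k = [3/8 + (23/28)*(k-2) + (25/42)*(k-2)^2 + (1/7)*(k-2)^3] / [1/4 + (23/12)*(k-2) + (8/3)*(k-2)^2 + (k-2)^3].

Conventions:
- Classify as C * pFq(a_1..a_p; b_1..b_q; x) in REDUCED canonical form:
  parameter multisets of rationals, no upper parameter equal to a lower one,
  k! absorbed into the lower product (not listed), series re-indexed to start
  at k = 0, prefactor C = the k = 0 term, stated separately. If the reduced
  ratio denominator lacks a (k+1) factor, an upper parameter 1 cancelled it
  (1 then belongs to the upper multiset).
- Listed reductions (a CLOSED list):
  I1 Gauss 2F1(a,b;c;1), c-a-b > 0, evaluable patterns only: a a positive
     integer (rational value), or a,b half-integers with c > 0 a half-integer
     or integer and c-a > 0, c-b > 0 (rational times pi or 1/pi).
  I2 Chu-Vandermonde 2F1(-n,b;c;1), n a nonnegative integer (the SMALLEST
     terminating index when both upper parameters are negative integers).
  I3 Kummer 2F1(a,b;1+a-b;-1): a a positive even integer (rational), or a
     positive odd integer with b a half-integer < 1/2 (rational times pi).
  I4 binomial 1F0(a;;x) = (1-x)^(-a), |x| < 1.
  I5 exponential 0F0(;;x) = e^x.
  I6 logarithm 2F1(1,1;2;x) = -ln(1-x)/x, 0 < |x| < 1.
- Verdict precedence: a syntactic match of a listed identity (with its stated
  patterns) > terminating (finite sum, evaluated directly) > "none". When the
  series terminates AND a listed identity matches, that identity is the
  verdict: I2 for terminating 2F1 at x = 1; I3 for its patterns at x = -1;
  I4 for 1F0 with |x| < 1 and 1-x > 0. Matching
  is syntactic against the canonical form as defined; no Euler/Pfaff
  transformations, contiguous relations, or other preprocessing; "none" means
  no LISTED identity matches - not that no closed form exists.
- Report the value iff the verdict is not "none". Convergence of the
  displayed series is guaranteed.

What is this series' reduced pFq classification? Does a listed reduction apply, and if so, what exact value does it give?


x = 1/7 here; the reduced form reads 2F1, upper {7/6, 3/2}, lower {1/6}, C = -7/11. Verdict: none (x = 1/7): each listed identity misses the multisets {7/6, 3/2} ; {1/6}.

Structural cue: from the first term -7/11: cancel k + 3/2 from the displayed ratio first; then C = -7/11, x = 1/7.
Ratio: r(k) = (1/7) * (k+7/6) (k+3/2) / [(k+1/6) (k+1)] - rational; roots negated = parameters, x = (1/7), C = -7/11.


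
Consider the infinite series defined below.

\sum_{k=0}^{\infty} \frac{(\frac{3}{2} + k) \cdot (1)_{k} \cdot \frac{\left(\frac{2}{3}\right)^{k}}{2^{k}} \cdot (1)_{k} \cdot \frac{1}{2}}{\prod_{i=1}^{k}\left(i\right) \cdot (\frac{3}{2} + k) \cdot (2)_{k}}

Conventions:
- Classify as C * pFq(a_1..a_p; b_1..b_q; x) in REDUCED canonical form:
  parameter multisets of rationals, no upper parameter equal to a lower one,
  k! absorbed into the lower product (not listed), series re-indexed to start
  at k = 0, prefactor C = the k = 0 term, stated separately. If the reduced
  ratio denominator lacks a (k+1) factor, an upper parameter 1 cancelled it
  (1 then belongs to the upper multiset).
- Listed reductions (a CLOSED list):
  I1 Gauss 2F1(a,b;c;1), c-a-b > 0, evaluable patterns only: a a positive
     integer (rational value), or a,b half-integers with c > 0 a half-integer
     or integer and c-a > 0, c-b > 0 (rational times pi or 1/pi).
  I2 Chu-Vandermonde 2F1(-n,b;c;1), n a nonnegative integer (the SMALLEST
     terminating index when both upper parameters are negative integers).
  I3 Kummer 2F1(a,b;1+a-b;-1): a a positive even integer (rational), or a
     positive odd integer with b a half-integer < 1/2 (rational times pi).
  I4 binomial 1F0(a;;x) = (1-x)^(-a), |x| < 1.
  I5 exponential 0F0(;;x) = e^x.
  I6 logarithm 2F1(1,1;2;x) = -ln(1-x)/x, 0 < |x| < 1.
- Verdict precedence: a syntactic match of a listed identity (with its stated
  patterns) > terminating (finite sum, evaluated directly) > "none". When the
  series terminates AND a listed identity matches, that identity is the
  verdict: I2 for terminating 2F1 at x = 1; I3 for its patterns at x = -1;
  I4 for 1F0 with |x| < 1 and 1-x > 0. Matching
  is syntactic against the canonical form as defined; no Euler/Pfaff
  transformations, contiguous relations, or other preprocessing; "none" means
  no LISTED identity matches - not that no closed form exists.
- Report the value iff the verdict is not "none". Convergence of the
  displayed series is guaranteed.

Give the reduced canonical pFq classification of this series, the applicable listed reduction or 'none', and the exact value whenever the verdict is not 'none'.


Prefactor \frac{1}{2}, argument \frac{1}{3}: 2F1 with upper {1, 1} over lower {2}. Verdict at x = \frac{1}{3}: the logarithmic series (I6) matches (the logarithm: parameters (1,1;2), x = \frac{1}{3}). Exact value: \left(-\frac{3}{2}\right) \cdot \ln\left(\frac{2}{3}\right).

Key observation: from the first term \frac{1}{2}: the product of the first k integers (C = 1/2, x = 1/3) is k!.
Consecutive-term ratio: r(k) = \frac{1}{3} * (k+1) (k+1) / [(k+2) (k+1)] ; factor over Q: parameters, x = \frac{1}{3}, and C = \frac{1}{2}.


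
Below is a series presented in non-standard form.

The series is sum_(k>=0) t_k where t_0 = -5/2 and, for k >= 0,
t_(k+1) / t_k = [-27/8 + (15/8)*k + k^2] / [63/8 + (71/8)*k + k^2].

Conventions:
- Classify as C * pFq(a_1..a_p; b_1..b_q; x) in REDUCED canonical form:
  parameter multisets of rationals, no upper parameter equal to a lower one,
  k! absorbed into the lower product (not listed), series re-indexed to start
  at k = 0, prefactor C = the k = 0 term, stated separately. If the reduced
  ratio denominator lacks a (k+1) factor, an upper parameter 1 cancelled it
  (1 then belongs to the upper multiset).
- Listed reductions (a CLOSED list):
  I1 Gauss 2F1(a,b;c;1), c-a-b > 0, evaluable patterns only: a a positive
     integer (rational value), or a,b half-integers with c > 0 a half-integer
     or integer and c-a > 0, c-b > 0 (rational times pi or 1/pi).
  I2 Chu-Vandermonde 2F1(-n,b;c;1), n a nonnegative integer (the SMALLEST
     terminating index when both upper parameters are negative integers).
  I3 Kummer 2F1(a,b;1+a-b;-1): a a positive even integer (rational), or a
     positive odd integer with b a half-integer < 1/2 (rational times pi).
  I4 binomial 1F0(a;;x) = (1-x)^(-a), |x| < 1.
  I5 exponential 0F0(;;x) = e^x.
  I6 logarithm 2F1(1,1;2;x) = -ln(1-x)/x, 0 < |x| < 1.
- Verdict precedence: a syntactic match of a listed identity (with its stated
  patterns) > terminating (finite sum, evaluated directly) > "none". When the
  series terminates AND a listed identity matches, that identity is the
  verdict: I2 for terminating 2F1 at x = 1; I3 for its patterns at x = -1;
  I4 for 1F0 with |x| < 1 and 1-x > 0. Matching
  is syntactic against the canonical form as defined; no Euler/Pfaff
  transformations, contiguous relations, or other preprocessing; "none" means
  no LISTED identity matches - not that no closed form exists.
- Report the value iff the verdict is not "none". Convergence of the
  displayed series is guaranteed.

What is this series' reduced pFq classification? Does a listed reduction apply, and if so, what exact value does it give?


Key observation: x = 1 and the expanded ratio factors over Q; C = -5/2, x = 1, roots give parameters.
Ratio: r(k) = 1 * (k-9/8) (k+3) / [(k+63/8) (k+1)] - rational; roots negated = parameters, x = 1, C = -5/2.

Prefactor -5/2, argument 1: 2F1 with upper {-9/8, 3} over lower {63/8}. Verdict: Gauss's theorem (I1) matches (x = 1: the Gamma ratio telescopes since c-a-b = 6 > 0 and a = 3 in Z>0). Its exact value is -168025/114688.


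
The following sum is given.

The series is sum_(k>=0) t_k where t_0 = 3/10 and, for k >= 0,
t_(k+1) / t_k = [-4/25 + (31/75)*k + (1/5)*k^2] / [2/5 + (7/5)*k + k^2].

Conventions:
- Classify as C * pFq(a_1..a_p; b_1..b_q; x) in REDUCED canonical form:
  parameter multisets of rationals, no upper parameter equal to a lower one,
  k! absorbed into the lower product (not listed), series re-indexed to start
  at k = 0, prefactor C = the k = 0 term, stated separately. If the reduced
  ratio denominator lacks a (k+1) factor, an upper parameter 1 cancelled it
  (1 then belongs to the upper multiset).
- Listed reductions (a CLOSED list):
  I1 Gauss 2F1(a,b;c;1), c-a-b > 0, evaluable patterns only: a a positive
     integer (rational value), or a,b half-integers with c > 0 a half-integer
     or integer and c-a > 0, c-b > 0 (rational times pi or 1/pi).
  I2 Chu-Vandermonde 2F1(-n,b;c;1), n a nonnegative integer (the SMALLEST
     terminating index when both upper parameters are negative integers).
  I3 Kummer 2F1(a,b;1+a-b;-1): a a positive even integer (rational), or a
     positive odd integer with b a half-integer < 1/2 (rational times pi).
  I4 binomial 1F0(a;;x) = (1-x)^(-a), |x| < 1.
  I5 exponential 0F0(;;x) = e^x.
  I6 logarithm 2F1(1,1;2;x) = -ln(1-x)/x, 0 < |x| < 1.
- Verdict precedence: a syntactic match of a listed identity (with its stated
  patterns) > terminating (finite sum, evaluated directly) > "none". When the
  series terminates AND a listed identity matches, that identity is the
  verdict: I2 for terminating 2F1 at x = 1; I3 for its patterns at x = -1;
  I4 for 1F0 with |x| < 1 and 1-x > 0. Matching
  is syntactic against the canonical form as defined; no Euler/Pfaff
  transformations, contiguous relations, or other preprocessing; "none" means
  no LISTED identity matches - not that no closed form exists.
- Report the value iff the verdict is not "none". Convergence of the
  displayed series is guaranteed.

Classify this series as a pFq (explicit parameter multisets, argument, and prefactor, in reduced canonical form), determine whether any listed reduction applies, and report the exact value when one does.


Reduced: x = 1/5, 2F1, upper = {-1/3, 12/5}, lower = {2/5}, C = 3/10. Verdict: none. Every listed pattern misses the 2F1 form at 1/5, upper {-1/3, 12/5}.

Key observation: from the first term 3/10: factor the ratio over Q (C = 3/10, x = 1/5): negated roots = parameters.
Step ratio: r(k) = (1/5) * (k-1/3) (k+12/5) / [(k+2/5) (k+1)] - poly over poly, x = (1/5) from leading terms; C = 3/10 at k = 0.


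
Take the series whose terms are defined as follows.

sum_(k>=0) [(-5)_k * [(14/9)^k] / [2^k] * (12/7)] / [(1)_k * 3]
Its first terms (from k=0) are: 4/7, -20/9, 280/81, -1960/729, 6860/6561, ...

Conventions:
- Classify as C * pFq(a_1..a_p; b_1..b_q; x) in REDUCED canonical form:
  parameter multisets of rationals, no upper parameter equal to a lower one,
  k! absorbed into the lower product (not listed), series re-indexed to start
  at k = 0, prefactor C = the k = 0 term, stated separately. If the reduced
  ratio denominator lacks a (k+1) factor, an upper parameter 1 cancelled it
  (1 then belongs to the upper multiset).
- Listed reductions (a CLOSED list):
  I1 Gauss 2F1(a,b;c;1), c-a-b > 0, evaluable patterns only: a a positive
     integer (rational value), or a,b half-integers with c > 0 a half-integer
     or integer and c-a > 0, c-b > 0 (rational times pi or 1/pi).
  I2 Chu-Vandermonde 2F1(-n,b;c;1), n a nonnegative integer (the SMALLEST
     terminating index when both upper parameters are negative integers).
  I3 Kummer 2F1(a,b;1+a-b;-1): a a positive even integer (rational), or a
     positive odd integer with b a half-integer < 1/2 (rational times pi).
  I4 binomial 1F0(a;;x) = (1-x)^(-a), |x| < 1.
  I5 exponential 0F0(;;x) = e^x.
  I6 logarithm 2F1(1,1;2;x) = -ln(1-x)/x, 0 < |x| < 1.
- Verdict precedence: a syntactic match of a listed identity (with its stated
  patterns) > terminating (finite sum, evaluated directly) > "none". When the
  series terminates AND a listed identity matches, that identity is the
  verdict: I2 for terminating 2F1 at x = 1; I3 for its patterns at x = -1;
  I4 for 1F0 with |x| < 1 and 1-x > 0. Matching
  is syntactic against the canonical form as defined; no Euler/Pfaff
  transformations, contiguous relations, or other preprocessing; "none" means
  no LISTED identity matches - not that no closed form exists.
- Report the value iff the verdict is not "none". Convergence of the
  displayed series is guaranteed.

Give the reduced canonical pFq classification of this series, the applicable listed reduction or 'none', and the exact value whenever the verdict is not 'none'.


This is 4/7 * 1F0(-5; -; 7/9) in reduced canonical form. Verdict: binomial (I4) fires (the 1F0 binomial series: exponent 5, x = 7/9). Value: 128/413343.

The tell: from the first term 4/7: the constant factors (prefactor 4/7) combine into one prefactor.
Consecutive-term ratio: r(k) = (7/9) * (k-5) / [(k+1)] - poly over poly, x = (7/9) from leading terms; C = 4/7 at k = 0.


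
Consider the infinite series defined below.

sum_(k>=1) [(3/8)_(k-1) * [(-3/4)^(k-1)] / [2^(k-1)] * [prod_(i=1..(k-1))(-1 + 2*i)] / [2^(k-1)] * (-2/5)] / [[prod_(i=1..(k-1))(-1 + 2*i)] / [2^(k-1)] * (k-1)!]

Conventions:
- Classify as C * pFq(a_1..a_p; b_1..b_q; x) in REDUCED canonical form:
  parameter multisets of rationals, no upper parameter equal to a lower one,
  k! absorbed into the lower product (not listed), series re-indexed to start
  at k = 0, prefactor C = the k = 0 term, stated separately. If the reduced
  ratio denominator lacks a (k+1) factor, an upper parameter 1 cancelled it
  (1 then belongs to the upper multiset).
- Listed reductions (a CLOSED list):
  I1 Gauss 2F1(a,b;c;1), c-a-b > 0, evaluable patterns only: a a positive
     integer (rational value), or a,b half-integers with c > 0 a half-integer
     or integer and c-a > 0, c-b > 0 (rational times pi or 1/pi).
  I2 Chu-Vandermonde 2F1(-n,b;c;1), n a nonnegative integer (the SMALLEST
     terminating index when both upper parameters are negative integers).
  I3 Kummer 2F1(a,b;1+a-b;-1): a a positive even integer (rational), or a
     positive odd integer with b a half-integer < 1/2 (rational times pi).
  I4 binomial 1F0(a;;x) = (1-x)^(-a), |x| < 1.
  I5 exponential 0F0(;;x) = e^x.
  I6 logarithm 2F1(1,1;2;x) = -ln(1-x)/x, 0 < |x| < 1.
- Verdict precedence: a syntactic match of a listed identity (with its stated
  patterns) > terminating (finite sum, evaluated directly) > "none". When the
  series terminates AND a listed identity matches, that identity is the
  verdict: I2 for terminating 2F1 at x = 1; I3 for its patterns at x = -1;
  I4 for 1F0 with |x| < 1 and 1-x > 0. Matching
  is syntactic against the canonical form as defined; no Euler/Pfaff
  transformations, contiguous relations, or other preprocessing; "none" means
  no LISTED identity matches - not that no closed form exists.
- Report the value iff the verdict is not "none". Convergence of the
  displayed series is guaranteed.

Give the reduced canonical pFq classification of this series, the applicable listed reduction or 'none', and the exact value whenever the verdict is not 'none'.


Key observation: x = (-3/8) and the two k-th powers (C = -2/5) combine into one argument.
Ratio: r(k) = (-3/8) * (k+3/8) / [(k+1)] ; factor over Q: parameters, x = (-3/8), and C = -2/5.

Canonical form: C = -2/5 times 1F0 with upper {3/8}, lower {-}, x = -3/8. Verdict: the I4 binomial reduction fires (the 1F0 binomial series: exponent -3/8, x = -3/8). Its exact value is (-2/5) * (11/8)^(-3/8).
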